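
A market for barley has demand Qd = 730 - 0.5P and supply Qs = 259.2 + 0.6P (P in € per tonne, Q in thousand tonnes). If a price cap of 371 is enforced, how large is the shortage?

Shortage = 62.7

Evaluating both curves at the ceiling price 371 gives Qd = 544.5, Qs = 481.8.
Shortage = Qd - Qs = 544.5 - 481.8 = 62.7.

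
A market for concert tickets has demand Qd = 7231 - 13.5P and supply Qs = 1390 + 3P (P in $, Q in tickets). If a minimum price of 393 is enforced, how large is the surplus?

Evaluating both curves at the floor price 393 gives Qd = 1925.5, Qs = 2569.
Surplus = Qs - Qd = 2569 - 1925.5 = 643.5.

Surplus = 643.5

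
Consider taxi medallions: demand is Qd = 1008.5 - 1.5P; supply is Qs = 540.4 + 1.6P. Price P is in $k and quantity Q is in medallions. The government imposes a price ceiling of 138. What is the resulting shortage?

At P = 138: Qd = 801.5 and Qs = 761.2.
Shortage = Qd - Qs = 801.5 - 761.2 = 40.3.

Shortage = 40.3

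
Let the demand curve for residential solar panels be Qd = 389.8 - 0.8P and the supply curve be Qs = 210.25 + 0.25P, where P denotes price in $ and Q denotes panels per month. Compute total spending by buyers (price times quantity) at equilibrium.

Total spending by buyers = 43263

At equilibrium Qd = Qs, so 389.8 - 0.8P = 210.25 + 0.25P; collecting terms, 179.55 = 1.05P and P* = 171.
Then Q* = 389.8 - 0.8(171) = 253.
Total spending by buyers = P* × Q* = 171 × 253 = 43263.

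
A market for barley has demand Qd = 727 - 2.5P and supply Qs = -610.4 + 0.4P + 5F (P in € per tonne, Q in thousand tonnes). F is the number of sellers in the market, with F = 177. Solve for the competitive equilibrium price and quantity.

P* = 156, Q* = 337

With F = 177, supply is Qs = 274.6 + 0.4P.
Set Qd = Qs: 727 - 2.5P = 274.6 + 0.4P, so 452.4 = 2.9P and P* = 156.
From the demand curve, Q* = 727 - 2.5(156) = 337.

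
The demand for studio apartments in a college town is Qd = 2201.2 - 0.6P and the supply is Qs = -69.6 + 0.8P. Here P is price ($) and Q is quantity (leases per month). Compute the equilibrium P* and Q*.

P* = 1622, Q* = 1228

The market clears where 2201.2 - 0.6P = -69.6 + 0.8P. Rearranging, 1.4P = 2270.8, hence P* = 1622.
Plugging P* into demand: Q* = 2201.2 - 0.6(1622) = 1228.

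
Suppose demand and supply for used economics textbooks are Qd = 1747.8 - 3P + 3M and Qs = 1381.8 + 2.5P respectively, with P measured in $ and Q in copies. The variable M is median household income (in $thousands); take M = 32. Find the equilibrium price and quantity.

P* = 84, Q* = 1591.8

With M = 32, demand is Qd = 1843.8 - 3P.
Equating demand and supply, 1843.8 - 3P = 1381.8 + 2.5P gives 5.5P = 462, so P* = 84.
Then Q* = 1843.8 - 3(84) = 1591.8.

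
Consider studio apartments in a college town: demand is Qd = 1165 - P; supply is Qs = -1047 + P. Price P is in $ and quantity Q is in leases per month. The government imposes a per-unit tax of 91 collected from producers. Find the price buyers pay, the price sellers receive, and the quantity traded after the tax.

P_b = 1151.5, P_s = 1060.5, Q = 13.5

The tax drives a wedge P_b - P_s = 91. Substituting P_s = P_b - 91 into supply: Qs = -1138 + P_b.
Equate demand and the shifted supply: 1165 - P_b = -1138 + P_b, giving 2P_b = 2303, so P_b = 1151.5.
So P_s = 1060.5 and the quantity traded is Q = 1165 - 1151.5 = 13.5.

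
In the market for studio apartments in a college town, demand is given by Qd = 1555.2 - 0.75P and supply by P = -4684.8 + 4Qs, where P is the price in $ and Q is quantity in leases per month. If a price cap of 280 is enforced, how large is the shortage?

Rewriting in direct form: Qs = 1171.2 + 0.25P.
With P fixed at 280, quantity demanded is 1345.2 and quantity supplied is 1241.2.
Shortage = Qd - Qs = 1345.2 - 1241.2 = 104.

Shortage = 104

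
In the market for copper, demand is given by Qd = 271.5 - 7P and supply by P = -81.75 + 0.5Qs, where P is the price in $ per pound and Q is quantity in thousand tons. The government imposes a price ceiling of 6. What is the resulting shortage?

Solving each curve for Q: Qs = 163.5 + 2P.
At P = 6: Qd = 229.5 and Qs = 175.5.
Shortage = Qd - Qs = 229.5 - 175.5 = 54.

Shortage = 54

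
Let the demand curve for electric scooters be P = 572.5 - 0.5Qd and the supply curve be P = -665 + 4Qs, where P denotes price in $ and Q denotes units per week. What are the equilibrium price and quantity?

P* = 435, Q* = 275

In direct form, Qd = 1145 - 2P and Qs = 166.25 + 0.25P.
The market clears where 1145 - 2P = 166.25 + 0.25P. Rearranging, 2.25P = 978.75, hence P* = 435.
Substitute back: Q* = 1145 - 2(435) = 275.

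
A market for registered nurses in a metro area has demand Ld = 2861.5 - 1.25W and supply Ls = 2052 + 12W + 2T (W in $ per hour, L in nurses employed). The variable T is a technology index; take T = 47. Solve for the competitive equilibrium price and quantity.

With T = 47, supply is Ls = 2146 + 12W.
Set Ld = Ls: 2861.5 - 1.25W = 2146 + 12W, so 715.5 = 13.25W and W* = 54.
Then L* = 2861.5 - 1.25(54) = 2794.

W* = 54, L* = 2794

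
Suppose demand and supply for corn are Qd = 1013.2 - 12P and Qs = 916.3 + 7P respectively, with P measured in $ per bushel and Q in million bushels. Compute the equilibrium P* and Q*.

Equating demand and supply, 1013.2 - 12P = 916.3 + 7P gives 19P = 96.9, so P* = 5.1.
Then Q* = 1013.2 - 12(5.1) = 952.

P* = 5.1, Q* = 952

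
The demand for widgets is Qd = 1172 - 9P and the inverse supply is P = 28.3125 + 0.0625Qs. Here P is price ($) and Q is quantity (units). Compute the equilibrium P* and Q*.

In direct form, Qs = -453 + 16P.
Set Qd = Qs: 1172 - 9P = -453 + 16P, so 1625 = 25P and P* = 65.
Then Q* = 1172 - 9(65) = 587.

P* = 65, Q* = 587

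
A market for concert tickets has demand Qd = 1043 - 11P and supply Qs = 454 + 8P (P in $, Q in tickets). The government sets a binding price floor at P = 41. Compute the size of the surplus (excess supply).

With P fixed at 41, quantity demanded is 592 and quantity supplied is 782.
Surplus = Qs - Qd = 782 - 592 = 190.

Surplus = 190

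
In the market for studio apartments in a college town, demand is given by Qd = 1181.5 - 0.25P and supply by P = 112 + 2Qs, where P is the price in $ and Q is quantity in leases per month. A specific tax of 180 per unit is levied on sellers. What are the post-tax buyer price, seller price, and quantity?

P_b = 1770, P_s = 1590, Q = 739

Solving each curve for Q: Qs = -56 + 0.5P.
Sellers keep P_s = P_b - 180 per unit, so supply in terms of the buyer price is Qs = -146 + 0.5P_b.
Set Qd = Qs: 1181.5 - 0.25P_b = -146 + 0.5P_b, so 1327.5 = 0.75P_b and P_b = 1770.
Then P_s = 1770 - 180 = 1590 and Q = 1181.5 - 0.25(1770) = 739.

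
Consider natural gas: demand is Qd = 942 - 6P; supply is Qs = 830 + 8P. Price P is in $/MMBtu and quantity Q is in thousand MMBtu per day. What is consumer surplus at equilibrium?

Consumer surplus = 66603

The market clears where 942 - 6P = 830 + 8P. Rearranging, 14P = 112, hence P* = 8.
Substitute back: Q* = 942 - 6(8) = 894.
Demand choke price (Qd = 0): P = 942/6 = 157. Consumer surplus = ½ × (157 - 8) × 894 = 66603.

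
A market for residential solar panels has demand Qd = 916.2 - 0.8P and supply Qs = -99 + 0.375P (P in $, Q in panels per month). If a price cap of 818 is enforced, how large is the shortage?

At P = 818: Qd = 261.8 and Qs = 207.75.
Shortage = Qd - Qs = 261.8 - 207.75 = 54.05.

Shortage = 54.05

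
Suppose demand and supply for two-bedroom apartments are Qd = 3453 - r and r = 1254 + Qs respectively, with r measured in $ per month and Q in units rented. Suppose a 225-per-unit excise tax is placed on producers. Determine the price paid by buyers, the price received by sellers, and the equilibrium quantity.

Inverting to quantity form: Qs = -1254 + r.
Producers keep r_s = r_b - 225 per unit, so supply in terms of the buyer price is Qs = -1479 + r_b.
Market clearing requires 3453 - r_b = -1479 + r_b; hence 4932 = 2r_b and r_b = 2466.
Then r_s = 2466 - 225 = 2241 and Q = 3453 - 2466 = 987.

r_b = 2466, r_s = 2241, Q = 987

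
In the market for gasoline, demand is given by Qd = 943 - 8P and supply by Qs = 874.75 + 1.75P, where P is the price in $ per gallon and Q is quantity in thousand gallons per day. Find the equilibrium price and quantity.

The market clears where 943 - 8P = 874.75 + 1.75P. Rearranging, 9.75P = 68.25, hence P* = 7.
Plugging P* into demand: Q* = 943 - 8(7) = 887.

P* = 7, Q* = 887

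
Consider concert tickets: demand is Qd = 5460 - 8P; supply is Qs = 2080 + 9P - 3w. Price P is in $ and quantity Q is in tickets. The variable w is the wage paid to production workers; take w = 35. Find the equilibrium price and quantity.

P* = 205, Q* = 3820

With w = 35, supply is Qs = 1975 + 9P.
The market clears where 5460 - 8P = 1975 + 9P. Rearranging, 17P = 3485, hence P* = 205.
Substitute back: Q* = 5460 - 8(205) = 3820.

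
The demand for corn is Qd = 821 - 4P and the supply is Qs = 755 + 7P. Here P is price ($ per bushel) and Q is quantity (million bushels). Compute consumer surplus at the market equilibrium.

Consumer surplus = 79401.125

Equating demand and supply, 821 - 4P = 755 + 7P gives 11P = 66, so P* = 6.
From the demand curve, Q* = 821 - 4(6) = 797.
Demand choke price (Qd = 0): P = 821/4 = 205.25. Consumer surplus = ½ × (205.25 - 6) × 797 = 79401.125.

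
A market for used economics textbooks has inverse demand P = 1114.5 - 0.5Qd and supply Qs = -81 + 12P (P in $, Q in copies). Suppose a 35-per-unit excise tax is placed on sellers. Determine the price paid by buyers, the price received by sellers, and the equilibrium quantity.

In direct form, Qd = 2229 - 2P.
The tax drives a wedge P_b - P_s = 35. Substituting P_s = P_b - 35 into supply: Qs = -501 + 12P_b.
Market clearing requires 2229 - 2P_b = -501 + 12P_b; hence 2730 = 14P_b and P_b = 195.
So P_s = 160 and the quantity traded is Q = 2229 - 2(195) = 1839.

P_b = 195, P_s = 160, Q = 1839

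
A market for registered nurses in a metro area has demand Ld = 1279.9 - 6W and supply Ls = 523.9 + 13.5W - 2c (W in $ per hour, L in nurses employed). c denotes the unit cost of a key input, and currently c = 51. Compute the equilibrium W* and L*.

With c = 51, supply is Ls = 421.9 + 13.5W.
Equating demand and supply, 1279.9 - 6W = 421.9 + 13.5W gives 19.5W = 858, so W* = 44.
From the demand curve, L* = 1279.9 - 6(44) = 1015.9.

W* = 44, L* = 1015.9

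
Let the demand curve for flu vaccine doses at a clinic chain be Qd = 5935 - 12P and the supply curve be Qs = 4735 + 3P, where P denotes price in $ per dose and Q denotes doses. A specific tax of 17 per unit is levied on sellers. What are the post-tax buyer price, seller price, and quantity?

P_b = 83.4, P_s = 66.4, Q = 4934.2

The tax drives a wedge P_b - P_s = 17. Substituting P_s = P_b - 17 into supply: Qs = 4684 + 3P_b.
Set Qd = Qs: 5935 - 12P_b = 4684 + 3P_b, so 1251 = 15P_b and P_b = 83.4.
Then P_s = 83.4 - 17 = 66.4 and Q = 5935 - 12(83.4) = 4934.2.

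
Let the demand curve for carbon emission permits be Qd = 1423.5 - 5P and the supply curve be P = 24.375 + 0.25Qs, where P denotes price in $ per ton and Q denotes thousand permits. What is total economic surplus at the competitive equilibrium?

Total surplus = 75299.00625

Solving each curve for Q: Qs = -97.5 + 4P.
At equilibrium Qd = Qs, so 1423.5 - 5P = -97.5 + 4P; collecting terms, 1521 = 9P and P* = 169.
Substitute back: Q* = 1423.5 - 5(169) = 578.5.
Demand choke price = 284.7; supply choke price = 24.375. CS = ½(284.7 - 169)(578.5) = 33466.225; PS = ½(169 - 24.375)(578.5) = 41832.78125. Total surplus = 75299.00625.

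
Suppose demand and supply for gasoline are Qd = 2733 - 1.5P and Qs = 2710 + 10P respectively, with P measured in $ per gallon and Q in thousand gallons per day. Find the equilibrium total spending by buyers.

The market clears where 2733 - 1.5P = 2710 + 10P. Rearranging, 11.5P = 23, hence P* = 2.
Then Q* = 2733 - 1.5(2) = 2730.
Total spending by buyers = P* × Q* = 2 × 2730 = 5460.

Total spending by buyers = 5460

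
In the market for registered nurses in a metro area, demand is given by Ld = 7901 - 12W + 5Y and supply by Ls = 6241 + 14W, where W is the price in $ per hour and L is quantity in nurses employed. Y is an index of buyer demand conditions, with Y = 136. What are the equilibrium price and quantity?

W* = 90, L* = 7501

With Y = 136, demand is Ld = 8581 - 12W.
At equilibrium Ld = Ls, so 8581 - 12W = 6241 + 14W; collecting terms, 2340 = 26W and W* = 90.
From the demand curve, L* = 8581 - 12(90) = 7501.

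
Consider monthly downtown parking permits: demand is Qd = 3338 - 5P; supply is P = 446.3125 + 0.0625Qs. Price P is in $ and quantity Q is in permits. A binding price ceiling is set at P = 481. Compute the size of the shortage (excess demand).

Shortage = 378

In direct form, Qs = -7141 + 16P.
With P fixed at 481, quantity demanded is 933 and quantity supplied is 555.
Shortage = Qd - Qs = 933 - 555 = 378.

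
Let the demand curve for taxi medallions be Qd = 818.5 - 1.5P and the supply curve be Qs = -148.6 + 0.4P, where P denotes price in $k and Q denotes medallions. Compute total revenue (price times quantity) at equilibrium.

Total revenue = 27995

The market clears where 818.5 - 1.5P = -148.6 + 0.4P. Rearranging, 1.9P = 967.1, hence P* = 509.
Plugging P* into demand: Q* = 818.5 - 1.5(509) = 55.
Total revenue = P* × Q* = 509 × 55 = 27995.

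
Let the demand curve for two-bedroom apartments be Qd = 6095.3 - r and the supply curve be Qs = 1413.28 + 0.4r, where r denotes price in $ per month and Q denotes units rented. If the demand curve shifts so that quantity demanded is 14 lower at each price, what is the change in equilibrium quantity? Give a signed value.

Set Qd = Qs: 6095.3 - r = 1413.28 + 0.4r, so 4682.02 = 1.4r and r* = 3344.3.
Then Q* = 6095.3 - 3344.3 = 2751.
After the shift, demand is Qd = 6081.3 - r.
The new intersection has 4668.02 = 1.4r, i.e. r = 3334.3, Q = 2747.
ΔQ = 2747 - 2751 = -4.

ΔQ = -4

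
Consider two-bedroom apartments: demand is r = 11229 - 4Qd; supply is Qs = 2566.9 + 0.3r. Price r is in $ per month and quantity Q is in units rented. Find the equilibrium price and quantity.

r* = 437, Q* = 2698

Inverting to quantity form: Qd = 2807.25 - 0.25r.
Equating demand and supply, 2807.25 - 0.25r = 2566.9 + 0.3r gives 0.55r = 240.35, so r* = 437.
Substitute back: Q* = 2807.25 - 0.25(437) = 2698.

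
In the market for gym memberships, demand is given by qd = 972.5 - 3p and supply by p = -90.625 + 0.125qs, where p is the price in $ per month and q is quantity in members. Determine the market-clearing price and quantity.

p* = 22.5, q* = 905

Inverting to quantity form: qs = 725 + 8p.
At equilibrium qd = qs, so 972.5 - 3p = 725 + 8p; collecting terms, 247.5 = 11p and p* = 22.5.
Plugging p* into demand: q* = 972.5 - 3(22.5) = 905.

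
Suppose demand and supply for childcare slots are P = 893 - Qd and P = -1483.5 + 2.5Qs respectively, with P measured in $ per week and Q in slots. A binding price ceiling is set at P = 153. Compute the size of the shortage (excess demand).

Shortage = 85.4

Inverting to quantity form: Qd = 893 - P and Qs = 593.4 + 0.4P.
Evaluating both curves at the ceiling price 153 gives Qd = 740, Qs = 654.6.
Shortage = Qd - Qs = 740 - 654.6 = 85.4.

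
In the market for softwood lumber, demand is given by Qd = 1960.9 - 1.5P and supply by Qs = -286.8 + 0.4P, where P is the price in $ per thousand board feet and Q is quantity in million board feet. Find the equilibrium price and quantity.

P* = 1183, Q* = 186.4

The market clears where 1960.9 - 1.5P = -286.8 + 0.4P. Rearranging, 1.9P = 2247.7, hence P* = 1183.
Then Q* = 1960.9 - 1.5(1183) = 186.4.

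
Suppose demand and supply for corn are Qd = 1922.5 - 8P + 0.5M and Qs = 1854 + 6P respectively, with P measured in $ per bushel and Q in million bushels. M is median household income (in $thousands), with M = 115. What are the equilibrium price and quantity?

P* = 9, Q* = 1908

With M = 115, demand is Qd = 1980 - 8P.
Set Qd = Qs: 1980 - 8P = 1854 + 6P, so 126 = 14P and P* = 9.
From the demand curve, Q* = 1980 - 8(9) = 1908.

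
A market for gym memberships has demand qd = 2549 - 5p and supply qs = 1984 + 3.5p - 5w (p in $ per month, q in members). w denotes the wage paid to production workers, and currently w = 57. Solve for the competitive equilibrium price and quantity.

With w = 57, supply is qs = 1699 + 3.5p.
The market clears where 2549 - 5p = 1699 + 3.5p. Rearranging, 8.5p = 850, hence p* = 100.
Substitute back: q* = 2549 - 5(100) = 2049.

p* = 100, q* = 2049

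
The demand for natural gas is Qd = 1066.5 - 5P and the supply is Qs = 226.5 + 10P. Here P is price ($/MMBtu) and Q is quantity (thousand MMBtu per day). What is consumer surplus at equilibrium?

Consumer surplus = 61858.225

The market clears where 1066.5 - 5P = 226.5 + 10P. Rearranging, 15P = 840, hence P* = 56.
From the demand curve, Q* = 1066.5 - 5(56) = 786.5.
Demand choke price (Qd = 0): P = 1066.5/5 = 213.3. Consumer surplus = ½ × (213.3 - 56) × 786.5 = 61858.225.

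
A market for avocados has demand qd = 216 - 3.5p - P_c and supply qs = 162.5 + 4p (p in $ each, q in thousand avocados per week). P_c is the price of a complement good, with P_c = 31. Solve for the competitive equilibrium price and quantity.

p* = 3, q* = 174.5

With P_c = 31, demand is qd = 185 - 3.5p.
Set qd = qs: 185 - 3.5p = 162.5 + 4p, so 22.5 = 7.5p and p* = 3.
Substitute back: q* = 185 - 3.5(3) = 174.5.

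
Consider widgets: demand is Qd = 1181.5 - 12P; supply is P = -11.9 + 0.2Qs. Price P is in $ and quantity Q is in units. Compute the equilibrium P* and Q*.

P* = 66, Q* = 389.5

Inverting to quantity form: Qs = 59.5 + 5P.
Set Qd = Qs: 1181.5 - 12P = 59.5 + 5P, so 1122 = 17P and P* = 66.
Substitute back: Q* = 1181.5 - 12(66) = 389.5.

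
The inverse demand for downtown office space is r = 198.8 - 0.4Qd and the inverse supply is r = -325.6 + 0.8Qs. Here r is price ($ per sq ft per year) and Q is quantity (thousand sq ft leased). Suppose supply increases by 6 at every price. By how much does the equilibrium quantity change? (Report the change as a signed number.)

In direct form, Qd = 497 - 2.5r and Qs = 407 + 1.25r.
At equilibrium Qd = Qs, so 497 - 2.5r = 407 + 1.25r; collecting terms, 90 = 3.75r and r* = 24.
Then Q* = 497 - 2.5(24) = 437.
After the shift, supply is Qs = 413 + 1.25r.
Re-solving, 3.75r = 84 gives r = 22.4 and Q = 441.
ΔQ = 441 - 437 = 4.

ΔQ = 4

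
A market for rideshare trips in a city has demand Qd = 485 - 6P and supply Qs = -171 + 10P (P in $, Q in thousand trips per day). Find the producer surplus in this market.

At equilibrium Qd = Qs, so 485 - 6P = -171 + 10P; collecting terms, 656 = 16P and P* = 41.
From the demand curve, Q* = 485 - 6(41) = 239.
Supply choke price (Qs = 0): P = 17.1. Producer surplus = ½ × (41 - 17.1) × 239 = 2856.05.

Producer surplus = 2856.05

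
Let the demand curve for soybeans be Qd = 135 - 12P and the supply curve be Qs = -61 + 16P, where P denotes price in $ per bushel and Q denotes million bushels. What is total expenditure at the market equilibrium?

The market clears where 135 - 12P = -61 + 16P. Rearranging, 28P = 196, hence P* = 7.
From the demand curve, Q* = 135 - 12(7) = 51.
Total expenditure = P* × Q* = 7 × 51 = 357.

Total expenditure = 357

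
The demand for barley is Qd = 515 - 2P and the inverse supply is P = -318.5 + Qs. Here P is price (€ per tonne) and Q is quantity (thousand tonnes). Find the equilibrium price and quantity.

Rewriting in direct form: Qs = 318.5 + P.
Equating demand and supply, 515 - 2P = 318.5 + P gives 3P = 196.5, so P* = 65.5.
Substitute back: Q* = 515 - 2(65.5) = 384.

P* = 65.5, Q* = 384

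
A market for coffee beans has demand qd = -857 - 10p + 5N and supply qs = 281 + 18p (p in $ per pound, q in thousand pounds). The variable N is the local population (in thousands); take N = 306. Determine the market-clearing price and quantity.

p* = 14, q* = 533

With N = 306, demand is qd = 673 - 10p.
At equilibrium qd = qs, so 673 - 10p = 281 + 18p; collecting terms, 392 = 28p and p* = 14.
From the demand curve, q* = 673 - 10(14) = 533.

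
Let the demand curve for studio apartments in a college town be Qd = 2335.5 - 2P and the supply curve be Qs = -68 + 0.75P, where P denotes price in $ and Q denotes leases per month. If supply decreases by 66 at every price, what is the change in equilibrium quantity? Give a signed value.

ΔQ = -48

Set Qd = Qs: 2335.5 - 2P = -68 + 0.75P, so 2403.5 = 2.75P and P* = 874.
From the demand curve, Q* = 2335.5 - 2(874) = 587.5.
After the shift, supply is Qs = -134 + 0.75P.
New equilibrium: 2469.5 = 2.75P, so P = 898 and Q = 539.5.
ΔQ = 539.5 - 587.5 = -48.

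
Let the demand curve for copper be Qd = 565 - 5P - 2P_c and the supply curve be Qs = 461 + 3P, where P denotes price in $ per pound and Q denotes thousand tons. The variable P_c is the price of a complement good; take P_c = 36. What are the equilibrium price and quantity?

With P_c = 36, demand is Qd = 493 - 5P.
The market clears where 493 - 5P = 461 + 3P. Rearranging, 8P = 32, hence P* = 4.
Substitute back: Q* = 493 - 5(4) = 473.

P* = 4, Q* = 473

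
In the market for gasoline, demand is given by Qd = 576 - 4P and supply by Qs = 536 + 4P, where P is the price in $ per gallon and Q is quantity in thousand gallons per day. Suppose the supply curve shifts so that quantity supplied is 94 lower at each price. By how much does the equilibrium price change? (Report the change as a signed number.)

At equilibrium Qd = Qs, so 576 - 4P = 536 + 4P; collecting terms, 40 = 8P and P* = 5.
Then Q* = 576 - 4(5) = 556.
After the shift, supply is Qs = 442 + 4P.
The new intersection has 134 = 8P, i.e. P = 16.75, Q = 509.
ΔP = 16.75 - 5 = 11.75.

ΔP = 11.75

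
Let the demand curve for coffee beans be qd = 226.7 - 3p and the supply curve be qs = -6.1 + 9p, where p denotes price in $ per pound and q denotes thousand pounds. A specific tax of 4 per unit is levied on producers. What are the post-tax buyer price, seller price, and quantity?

Producers keep p_s = p_b - 4 per unit, so supply in terms of the buyer price is qs = -42.1 + 9p_b.
Market clearing requires 226.7 - 3p_b = -42.1 + 9p_b; hence 268.8 = 12p_b and p_b = 22.4.
So p_s = 18.4 and the quantity traded is q = 226.7 - 3(22.4) = 159.5.

p_b = 22.4, p_s = 18.4, q = 159.5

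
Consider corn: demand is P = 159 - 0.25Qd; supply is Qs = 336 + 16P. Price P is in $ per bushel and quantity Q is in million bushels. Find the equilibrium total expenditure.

Inverting to quantity form: Qd = 636 - 4P.
At equilibrium Qd = Qs, so 636 - 4P = 336 + 16P; collecting terms, 300 = 20P and P* = 15.
Plugging P* into demand: Q* = 636 - 4(15) = 576.
Total expenditure = P* × Q* = 15 × 576 = 8640.

Total expenditure = 8640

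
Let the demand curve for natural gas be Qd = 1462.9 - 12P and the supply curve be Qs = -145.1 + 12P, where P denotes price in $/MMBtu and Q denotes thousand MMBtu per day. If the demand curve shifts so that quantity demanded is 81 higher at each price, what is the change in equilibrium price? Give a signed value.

ΔP = 3.375

Equating demand and supply, 1462.9 - 12P = -145.1 + 12P gives 24P = 1608, so P* = 67.
From the demand curve, Q* = 1462.9 - 12(67) = 658.9.
After the shift, demand is Qd = 1543.9 - 12P.
New equilibrium: 1689 = 24P, so P = 70.375 and Q = 699.4.
ΔP = 70.375 - 67 = 3.375.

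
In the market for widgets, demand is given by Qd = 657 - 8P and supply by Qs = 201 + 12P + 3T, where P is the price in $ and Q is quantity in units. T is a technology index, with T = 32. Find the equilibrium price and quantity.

P* = 18, Q* = 513

With T = 32, supply is Qs = 297 + 12P.
Set Qd = Qs: 657 - 8P = 297 + 12P, so 360 = 20P and P* = 18.
Plugging P* into demand: Q* = 657 - 8(18) = 513.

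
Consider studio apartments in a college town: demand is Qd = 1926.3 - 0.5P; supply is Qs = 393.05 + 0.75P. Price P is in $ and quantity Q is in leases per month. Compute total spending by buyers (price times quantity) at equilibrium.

Equating demand and supply, 1926.3 - 0.5P = 393.05 + 0.75P gives 1.25P = 1533.25, so P* = 1226.6.
From the demand curve, Q* = 1926.3 - 0.5(1226.6) = 1313.
Total spending by buyers = P* × Q* = 1226.6 × 1313 = 1610525.8.

Total spending by buyers = 1610525.8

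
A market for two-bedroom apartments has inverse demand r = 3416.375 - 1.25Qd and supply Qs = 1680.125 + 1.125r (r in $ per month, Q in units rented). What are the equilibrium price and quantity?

r* = 547, Q* = 2295.5

Inverting to quantity form: Qd = 2733.1 - 0.8r.
Set Qd = Qs: 2733.1 - 0.8r = 1680.125 + 1.125r, so 1052.975 = 1.925r and r* = 547.
Then Q* = 2733.1 - 0.8(547) = 2295.5.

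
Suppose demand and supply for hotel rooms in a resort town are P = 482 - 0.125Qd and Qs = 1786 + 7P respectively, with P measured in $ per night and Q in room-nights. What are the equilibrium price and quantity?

P* = 138, Q* = 2752

Inverting to quantity form: Qd = 3856 - 8P.
Set Qd = Qs: 3856 - 8P = 1786 + 7P, so 2070 = 15P and P* = 138.
Then Q* = 3856 - 8(138) = 2752.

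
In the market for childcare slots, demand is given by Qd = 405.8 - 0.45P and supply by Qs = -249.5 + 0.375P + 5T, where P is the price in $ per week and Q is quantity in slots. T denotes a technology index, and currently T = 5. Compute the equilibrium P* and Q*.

With T = 5, supply is Qs = -224.5 + 0.375P.
The market clears where 405.8 - 0.45P = -224.5 + 0.375P. Rearranging, 0.825P = 630.3, hence P* = 764.
Substitute back: Q* = 405.8 - 0.45(764) = 62.

P* = 764, Q* = 62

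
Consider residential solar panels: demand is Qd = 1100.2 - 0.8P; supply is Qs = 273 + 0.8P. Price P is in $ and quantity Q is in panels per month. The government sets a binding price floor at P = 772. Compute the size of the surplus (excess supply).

With P fixed at 772, quantity demanded is 482.6 and quantity supplied is 890.6.
Surplus = Qs - Qd = 890.6 - 482.6 = 408.

Surplus = 408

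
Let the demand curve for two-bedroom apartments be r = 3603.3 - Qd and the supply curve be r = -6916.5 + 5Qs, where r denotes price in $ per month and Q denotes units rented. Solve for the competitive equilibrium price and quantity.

Solving each curve for Q: Qd = 3603.3 - r and Qs = 1383.3 + 0.2r.
Set Qd = Qs: 3603.3 - r = 1383.3 + 0.2r, so 2220 = 1.2r and r* = 1850.
From the demand curve, Q* = 3603.3 - 1850 = 1753.3.

r* = 1850, Q* = 1753.3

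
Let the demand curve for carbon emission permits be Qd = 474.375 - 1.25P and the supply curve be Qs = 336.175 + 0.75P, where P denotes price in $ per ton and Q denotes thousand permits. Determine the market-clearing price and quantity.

At equilibrium Qd = Qs, so 474.375 - 1.25P = 336.175 + 0.75P; collecting terms, 138.2 = 2P and P* = 69.1.
From the demand curve, Q* = 474.375 - 1.25(69.1) = 388.

P* = 69.1, Q* = 388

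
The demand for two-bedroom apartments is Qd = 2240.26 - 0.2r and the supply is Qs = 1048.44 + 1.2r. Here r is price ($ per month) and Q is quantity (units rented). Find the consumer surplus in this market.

Consumer surplus = 10712250

Set Qd = Qs: 2240.26 - 0.2r = 1048.44 + 1.2r, so 1191.82 = 1.4r and r* = 851.3.
Substitute back: Q* = 2240.26 - 0.2(851.3) = 2070.
Demand choke price (Qd = 0): r = 2240.26/0.2 = 11201.3. Consumer surplus = ½ × (11201.3 - 851.3) × 2070 = 10712250.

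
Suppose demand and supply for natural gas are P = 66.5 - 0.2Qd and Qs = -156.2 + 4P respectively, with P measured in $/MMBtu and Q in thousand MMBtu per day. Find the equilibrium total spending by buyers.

Solving each curve for Q: Qd = 332.5 - 5P.
At equilibrium Qd = Qs, so 332.5 - 5P = -156.2 + 4P; collecting terms, 488.7 = 9P and P* = 54.3.
Substitute back: Q* = 332.5 - 5(54.3) = 61.
Total spending by buyers = P* × Q* = 54.3 × 61 = 3312.3.

Total spending by buyers = 3312.3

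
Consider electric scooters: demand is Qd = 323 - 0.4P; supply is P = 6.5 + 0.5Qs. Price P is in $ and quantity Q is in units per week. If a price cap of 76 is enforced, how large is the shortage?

Shortage = 153.6

In direct form, Qs = -13 + 2P.
With P fixed at 76, quantity demanded is 292.6 and quantity supplied is 139.
Shortage = Qd - Qs = 292.6 - 139 = 153.6.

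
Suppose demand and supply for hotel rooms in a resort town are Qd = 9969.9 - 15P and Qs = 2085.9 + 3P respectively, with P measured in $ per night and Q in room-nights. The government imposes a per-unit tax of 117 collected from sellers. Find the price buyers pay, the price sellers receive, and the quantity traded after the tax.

P_b = 457.5, P_s = 340.5, Q = 3107.4

The tax drives a wedge P_b - P_s = 117. Substituting P_s = P_b - 117 into supply: Qs = 1734.9 + 3P_b.
Equate demand and the shifted supply: 9969.9 - 15P_b = 1734.9 + 3P_b, giving 18P_b = 8235, so P_b = 457.5.
Then P_s = 457.5 - 117 = 340.5 and Q = 9969.9 - 15(457.5) = 3107.4.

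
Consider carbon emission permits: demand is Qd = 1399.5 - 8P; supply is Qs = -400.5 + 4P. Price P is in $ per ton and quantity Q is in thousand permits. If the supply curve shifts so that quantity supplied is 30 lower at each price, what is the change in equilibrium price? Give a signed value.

ΔP = 2.5

Equating demand and supply, 1399.5 - 8P = -400.5 + 4P gives 12P = 1800, so P* = 150.
From the demand curve, Q* = 1399.5 - 8(150) = 199.5.
After the shift, supply is Qs = -430.5 + 4P.
The new intersection has 1830 = 12P, i.e. P = 152.5, Q = 179.5.
ΔP = 152.5 - 150 = 2.5.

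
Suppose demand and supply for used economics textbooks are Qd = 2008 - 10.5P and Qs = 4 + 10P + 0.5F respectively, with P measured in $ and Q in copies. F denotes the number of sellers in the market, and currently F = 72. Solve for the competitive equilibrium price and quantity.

With F = 72, supply is Qs = 40 + 10P.
Equating demand and supply, 2008 - 10.5P = 40 + 10P gives 20.5P = 1968, so P* = 96.
From the demand curve, Q* = 2008 - 10.5(96) = 1000.

P* = 96, Q* = 1000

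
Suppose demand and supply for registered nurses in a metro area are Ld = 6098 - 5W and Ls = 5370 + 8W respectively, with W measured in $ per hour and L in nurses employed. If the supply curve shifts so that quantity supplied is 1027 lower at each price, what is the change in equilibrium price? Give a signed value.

ΔW = 79

Equating demand and supply, 6098 - 5W = 5370 + 8W gives 13W = 728, so W* = 56.
Then L* = 6098 - 5(56) = 5818.
After the shift, supply is Ls = 4343 + 8W.
New equilibrium: 1755 = 13W, so W = 135 and L = 5423.
ΔW = 135 - 56 = 79.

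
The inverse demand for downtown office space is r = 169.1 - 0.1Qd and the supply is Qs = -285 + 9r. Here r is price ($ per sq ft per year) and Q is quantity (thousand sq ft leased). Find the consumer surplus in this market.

Inverting to quantity form: Qd = 1691 - 10r.
At equilibrium Qd = Qs, so 1691 - 10r = -285 + 9r; collecting terms, 1976 = 19r and r* = 104.
Plugging r* into demand: Q* = 1691 - 10(104) = 651.
Demand choke price (Qd = 0): r = 1691/10 = 169.1. Consumer surplus = ½ × (169.1 - 104) × 651 = 21190.05.

Consumer surplus = 21190.05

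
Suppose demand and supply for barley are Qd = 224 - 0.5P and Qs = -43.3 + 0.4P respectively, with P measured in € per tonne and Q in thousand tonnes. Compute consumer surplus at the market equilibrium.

Consumer surplus = 5700.25

At equilibrium Qd = Qs, so 224 - 0.5P = -43.3 + 0.4P; collecting terms, 267.3 = 0.9P and P* = 297.
Plugging P* into demand: Q* = 224 - 0.5(297) = 75.5.
Demand choke price (Qd = 0): P = 224/0.5 = 448. Consumer surplus = ½ × (448 - 297) × 75.5 = 5700.25.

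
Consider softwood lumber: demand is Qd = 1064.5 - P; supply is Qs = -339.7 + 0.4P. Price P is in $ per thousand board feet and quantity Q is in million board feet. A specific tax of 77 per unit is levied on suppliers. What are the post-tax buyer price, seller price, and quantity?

With a tax of 77 on suppliers, they supply based on the net price P_s = P_b - 77, so Qs = -370.5 + 0.4P_b.
Equate demand and the shifted supply: 1064.5 - P_b = -370.5 + 0.4P_b, giving 1.4P_b = 1435, so P_b = 1025.
So P_s = 948 and the quantity traded is Q = 1064.5 - 1025 = 39.5.

P_b = 1025, P_s = 948, Q = 39.5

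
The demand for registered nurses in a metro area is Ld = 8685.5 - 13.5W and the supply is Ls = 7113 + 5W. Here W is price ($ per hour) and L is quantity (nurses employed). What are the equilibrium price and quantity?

The market clears where 8685.5 - 13.5W = 7113 + 5W. Rearranging, 18.5W = 1572.5, hence W* = 85.
Plugging W* into demand: L* = 8685.5 - 13.5(85) = 7538.

W* = 85, L* = 7538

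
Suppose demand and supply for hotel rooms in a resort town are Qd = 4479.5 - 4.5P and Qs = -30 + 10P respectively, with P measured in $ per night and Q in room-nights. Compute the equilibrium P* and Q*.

P* = 311, Q* = 3080

At equilibrium Qd = Qs, so 4479.5 - 4.5P = -30 + 10P; collecting terms, 4509.5 = 14.5P and P* = 311.
From the demand curve, Q* = 4479.5 - 4.5(311) = 3080.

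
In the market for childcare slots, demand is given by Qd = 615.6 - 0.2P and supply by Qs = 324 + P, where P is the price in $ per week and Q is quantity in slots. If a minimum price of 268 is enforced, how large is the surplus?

Surplus = 30

Evaluating both curves at the floor price 268 gives Qd = 562, Qs = 592.
Surplus = Qs - Qd = 592 - 562 = 30.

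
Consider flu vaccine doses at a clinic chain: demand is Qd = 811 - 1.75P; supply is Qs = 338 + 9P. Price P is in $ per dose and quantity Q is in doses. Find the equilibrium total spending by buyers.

Set Qd = Qs: 811 - 1.75P = 338 + 9P, so 473 = 10.75P and P* = 44.
Then Q* = 811 - 1.75(44) = 734.
Total spending by buyers = P* × Q* = 44 × 734 = 32296.

Total spending by buyers = 32296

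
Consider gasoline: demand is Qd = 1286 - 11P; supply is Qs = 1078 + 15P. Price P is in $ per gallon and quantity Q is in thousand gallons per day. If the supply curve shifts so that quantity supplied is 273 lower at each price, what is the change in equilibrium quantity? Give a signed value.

ΔQ = -115.5

The market clears where 1286 - 11P = 1078 + 15P. Rearranging, 26P = 208, hence P* = 8.
Substitute back: Q* = 1286 - 11(8) = 1198.
After the shift, supply is Qs = 805 + 15P.
The new intersection has 481 = 26P, i.e. P = 18.5, Q = 1082.5.
ΔQ = 1082.5 - 1198 = -115.5.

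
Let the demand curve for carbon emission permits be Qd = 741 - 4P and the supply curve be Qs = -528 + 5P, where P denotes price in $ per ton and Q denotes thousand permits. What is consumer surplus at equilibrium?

Consumer surplus = 3916.125

At equilibrium Qd = Qs, so 741 - 4P = -528 + 5P; collecting terms, 1269 = 9P and P* = 141.
Substitute back: Q* = 741 - 4(141) = 177.
Demand choke price (Qd = 0): P = 741/4 = 185.25. Consumer surplus = ½ × (185.25 - 141) × 177 = 3916.125.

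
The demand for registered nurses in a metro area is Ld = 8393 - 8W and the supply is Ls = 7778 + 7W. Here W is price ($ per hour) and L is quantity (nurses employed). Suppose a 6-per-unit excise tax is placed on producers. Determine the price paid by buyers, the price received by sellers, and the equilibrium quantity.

Producers keep W_s = W_b - 6 per unit, so supply in terms of the buyer price is Ls = 7736 + 7W_b.
Set Ld = Ls: 8393 - 8W_b = 7736 + 7W_b, so 657 = 15W_b and W_b = 43.8.
Then W_s = 43.8 - 6 = 37.8 and L = 8393 - 8(43.8) = 8042.6.

W_b = 43.8, W_s = 37.8, L = 8042.6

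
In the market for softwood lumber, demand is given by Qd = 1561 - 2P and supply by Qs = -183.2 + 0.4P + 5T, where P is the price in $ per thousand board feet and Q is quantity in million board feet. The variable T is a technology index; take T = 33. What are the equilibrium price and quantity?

With T = 33, supply is Qs = -18.2 + 0.4P.
At equilibrium Qd = Qs, so 1561 - 2P = -18.2 + 0.4P; collecting terms, 1579.2 = 2.4P and P* = 658.
Then Q* = 1561 - 2(658) = 245.

P* = 658, Q* = 245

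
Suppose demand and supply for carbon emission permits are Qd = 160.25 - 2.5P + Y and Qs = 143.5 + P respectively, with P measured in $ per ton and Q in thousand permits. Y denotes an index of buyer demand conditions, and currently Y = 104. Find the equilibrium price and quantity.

P* = 34.5, Q* = 178

With Y = 104, demand is Qd = 264.25 - 2.5P.
Set Qd = Qs: 264.25 - 2.5P = 143.5 + P, so 120.75 = 3.5P and P* = 34.5.
From the demand curve, Q* = 264.25 - 2.5(34.5) = 178.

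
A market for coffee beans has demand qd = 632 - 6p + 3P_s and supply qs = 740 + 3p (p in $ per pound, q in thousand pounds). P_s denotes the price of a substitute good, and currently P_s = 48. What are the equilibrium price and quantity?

p* = 4, q* = 752

With P_s = 48, demand is qd = 776 - 6p.
Equating demand and supply, 776 - 6p = 740 + 3p gives 9p = 36, so p* = 4.
Plugging p* into demand: q* = 776 - 6(4) = 752.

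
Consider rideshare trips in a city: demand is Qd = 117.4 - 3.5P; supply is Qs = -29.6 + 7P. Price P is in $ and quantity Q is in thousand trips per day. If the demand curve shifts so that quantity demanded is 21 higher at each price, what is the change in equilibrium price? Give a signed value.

At equilibrium Qd = Qs, so 117.4 - 3.5P = -29.6 + 7P; collecting terms, 147 = 10.5P and P* = 14.
Then Q* = 117.4 - 3.5(14) = 68.4.
After the shift, demand is Qd = 138.4 - 3.5P.
The new intersection has 168 = 10.5P, i.e. P = 16, Q = 82.4.
ΔP = 16 - 14 = 2.

ΔP = 2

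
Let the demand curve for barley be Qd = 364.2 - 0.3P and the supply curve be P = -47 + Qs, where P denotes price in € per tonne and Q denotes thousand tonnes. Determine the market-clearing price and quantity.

Solving each curve for Q: Qs = 47 + P.
At equilibrium Qd = Qs, so 364.2 - 0.3P = 47 + P; collecting terms, 317.2 = 1.3P and P* = 244.
Then Q* = 364.2 - 0.3(244) = 291.

P* = 244, Q* = 291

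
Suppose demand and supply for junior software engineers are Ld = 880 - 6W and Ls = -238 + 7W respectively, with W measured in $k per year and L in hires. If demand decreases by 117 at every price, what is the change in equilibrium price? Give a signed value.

ΔW = -9

At equilibrium Ld = Ls, so 880 - 6W = -238 + 7W; collecting terms, 1118 = 13W and W* = 86.
Substitute back: L* = 880 - 6(86) = 364.
After the shift, demand is Ld = 763 - 6W.
Re-solving, 13W = 1001 gives W = 77 and L = 301.
ΔW = 77 - 86 = -9.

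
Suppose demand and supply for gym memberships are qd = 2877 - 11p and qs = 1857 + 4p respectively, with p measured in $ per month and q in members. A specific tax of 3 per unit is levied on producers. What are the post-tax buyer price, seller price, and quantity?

p_b = 68.8, p_s = 65.8, q = 2120.2

The tax drives a wedge p_b - p_s = 3. Substituting p_s = p_b - 3 into supply: qs = 1845 + 4p_b.
Set qd = qs: 2877 - 11p_b = 1845 + 4p_b, so 1032 = 15p_b and p_b = 68.8.
Then p_s = 68.8 - 3 = 65.8 and q = 2877 - 11(68.8) = 2120.2.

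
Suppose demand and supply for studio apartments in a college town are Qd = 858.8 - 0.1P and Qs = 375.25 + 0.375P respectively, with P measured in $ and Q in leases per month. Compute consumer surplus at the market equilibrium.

Consumer surplus = 2865245

The market clears where 858.8 - 0.1P = 375.25 + 0.375P. Rearranging, 0.475P = 483.55, hence P* = 1018.
Plugging P* into demand: Q* = 858.8 - 0.1(1018) = 757.
Demand choke price (Qd = 0): P = 858.8/0.1 = 8588. Consumer surplus = ½ × (8588 - 1018) × 757 = 2865245.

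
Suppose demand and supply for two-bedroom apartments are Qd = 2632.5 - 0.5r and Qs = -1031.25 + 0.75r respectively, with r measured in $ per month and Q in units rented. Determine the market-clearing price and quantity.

r* = 2931, Q* = 1167

The market clears where 2632.5 - 0.5r = -1031.25 + 0.75r. Rearranging, 1.25r = 3663.75, hence r* = 2931.
From the demand curve, Q* = 2632.5 - 0.5(2931) = 1167.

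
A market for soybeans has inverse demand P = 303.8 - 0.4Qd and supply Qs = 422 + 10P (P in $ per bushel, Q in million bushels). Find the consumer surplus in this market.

Rewriting in direct form: Qd = 759.5 - 2.5P.
At equilibrium Qd = Qs, so 759.5 - 2.5P = 422 + 10P; collecting terms, 337.5 = 12.5P and P* = 27.
Plugging P* into demand: Q* = 759.5 - 2.5(27) = 692.
Demand choke price (Qd = 0): P = 759.5/2.5 = 303.8. Consumer surplus = ½ × (303.8 - 27) × 692 = 95772.8.

Consumer surplus = 95772.8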